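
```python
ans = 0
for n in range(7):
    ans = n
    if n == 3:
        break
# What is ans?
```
Trace:
  ans=0
  ans=0, n=0
  ans=1, n=1
  ans=2, n=2
  ans=3, n=3

Final answer: 3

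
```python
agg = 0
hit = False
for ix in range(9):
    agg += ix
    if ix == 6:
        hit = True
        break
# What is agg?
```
Trace:
  agg=0
  agg=0, hit=False
  agg=0, hit=False, ix=0
  agg=1, hit=False, ix=1
  agg=3, hit=False, ix=2
  agg=6, hit=False, ix=3
  agg=10, hit=False, ix=4
  agg=15, hit=False, ix=5
  agg=21, hit=True, ix=6

Final answer: 21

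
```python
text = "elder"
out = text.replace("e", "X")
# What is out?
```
Trace:
  text='elder'
  text='elder', out='XldXr'

Final answer: 'XldXr'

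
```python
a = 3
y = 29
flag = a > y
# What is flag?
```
Trace:
  a=3
  a=3, y=29
  a=3, y=29, flag=False

Final answer: False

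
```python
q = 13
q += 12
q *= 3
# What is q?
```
Trace:
  q=13
  q=25
  q=75

Final answer: 75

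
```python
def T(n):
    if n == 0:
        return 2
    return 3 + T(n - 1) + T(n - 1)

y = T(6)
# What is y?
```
Call trace (a repeated sub-call is expanded the first time; later identical calls just restate its return value):
T(n=6)
  T(n=5)
    T(n=4)
      T(n=3)
        T(n=2)
          T(n=1)
            T(n=0)
            -> return 2
            T(n=0)
            -> return 2
          -> return 7
          T(n=1) -> return 7  (same call as traced above)
        -> return 17
        T(n=2) -> return 17  (same call as traced above)
      -> return 37
      T(n=3) -> return 37  (same call as traced above)
    -> return 77
    T(n=4) -> return 77  (same call as traced above)
  -> return 157
  T(n=5) -> return 157  (same call as traced above)
-> return 317

Final answer: 317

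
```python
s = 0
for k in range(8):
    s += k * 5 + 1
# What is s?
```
Trace:
  s=0
  s=1, k=0
  s=7, k=1
  s=18, k=2
  s=34, k=3
  s=55, k=4
  s=81, k=5
  s=112, k=6
  s=148, k=7

Final answer: 148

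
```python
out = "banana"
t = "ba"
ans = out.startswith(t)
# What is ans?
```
Trace:
  out='banana'
  out='banana', t='ba'
  out='banana', t='ba', ans=True

Final answer: True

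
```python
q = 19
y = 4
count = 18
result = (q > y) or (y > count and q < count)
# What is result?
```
Trace:
  q=19
  q=19, y=4
  q=19, y=4, count=18
  q=19, y=4, count=18, result=True

Final answer: True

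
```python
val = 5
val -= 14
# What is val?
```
Trace:
  val=5
  val=-9

Final answer: -9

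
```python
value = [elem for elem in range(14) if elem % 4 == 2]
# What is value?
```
Trace:
  elem=0
  elem=1
  elem=2
  elem=3
  elem=4
  elem=5
  elem=6
  elem=7
  elem=8
  elem=9
  elem=10
  elem=11
  elem=12
  elem=13
  value=[2, 6, 10]

Final answer: [2, 6, 10]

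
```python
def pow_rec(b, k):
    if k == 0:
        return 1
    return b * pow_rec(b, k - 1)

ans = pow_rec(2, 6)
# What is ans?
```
Call trace:
pow_rec(b=2, k=6)
  pow_rec(b=2, k=5)
    pow_rec(b=2, k=4)
      pow_rec(b=2, k=3)
        pow_rec(b=2, k=2)
          pow_rec(b=2, k=1)
            pow_rec(b=2, k=0)
            -> return 1
          -> return 2
        -> return 4
      -> return 8
    -> return 16
  -> return 32
-> return 64

Final answer: 64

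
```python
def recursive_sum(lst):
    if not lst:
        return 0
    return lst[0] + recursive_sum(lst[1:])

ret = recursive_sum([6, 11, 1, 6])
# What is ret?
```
Call trace:
recursive_sum(lst=[6, 11, 1, 6])
  recursive_sum(lst=[11, 1, 6])
    recursive_sum(lst=[1, 6])
      recursive_sum(lst=[6])
        recursive_sum(lst=[])
        -> return 0
      -> return 6
    -> return 7
  -> return 18
-> return 24

Final answer: 24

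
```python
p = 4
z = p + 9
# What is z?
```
Trace:
  p=4
  p=4, z=13

Final answer: 13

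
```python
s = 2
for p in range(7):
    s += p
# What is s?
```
Trace:
  s=2
  s=2, p=0
  s=3, p=1
  s=5, p=2
  s=8, p=3
  s=12, p=4
  s=17, p=5
  s=23, p=6

Final answer: 23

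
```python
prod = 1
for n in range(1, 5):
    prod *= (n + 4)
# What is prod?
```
Trace:
  prod=1
  prod=5, n=1
  prod=30, n=2
  prod=210, n=3
  prod=1680, n=4

Final answer: 1680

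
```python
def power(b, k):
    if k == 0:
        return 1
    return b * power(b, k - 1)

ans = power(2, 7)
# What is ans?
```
Call trace:
power(b=2, k=7)
  power(b=2, k=6)
    power(b=2, k=5)
      power(b=2, k=4)
        power(b=2, k=3)
          power(b=2, k=2)
            power(b=2, k=1)
              power(b=2, k=0)
              -> return 1
            -> return 2
          -> return 4
        -> return 8
      -> return 16
    -> return 32
  -> return 64
-> return 128

Final answer: 128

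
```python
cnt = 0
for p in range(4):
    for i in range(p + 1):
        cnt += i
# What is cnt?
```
Trace:
  cnt=0
  cnt=0, p=0, i=0
  cnt=0, p=1, i=0
  cnt=1, p=1, i=1
  cnt=1, p=2, i=0
  cnt=2, p=2, i=1
  cnt=4, p=2, i=2
  cnt=4, p=3, i=0
  cnt=5, p=3, i=1
  cnt=7, p=3, i=2
  cnt=10, p=3, i=3

Final answer: 10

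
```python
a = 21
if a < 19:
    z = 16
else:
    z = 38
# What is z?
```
Trace:
  a=21
  a=21, z=38

Final answer: 38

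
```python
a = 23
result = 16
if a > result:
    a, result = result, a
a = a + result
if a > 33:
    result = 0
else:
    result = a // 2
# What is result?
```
Trace:
  a=23
  a=23, result=16
  a=16, result=23
  a=39, result=23
  a=39, result=0

Final answer: 0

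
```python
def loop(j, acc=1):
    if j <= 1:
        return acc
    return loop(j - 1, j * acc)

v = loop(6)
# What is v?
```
Call trace:
loop(j=6, acc=1)
  loop(j=5, acc=6)
    loop(j=4, acc=30)
      loop(j=3, acc=120)
        loop(j=2, acc=360)
          loop(j=1, acc=720)
          -> return 720
        -> return 720
      -> return 720
    -> return 720
  -> return 720
-> return 720

Final answer: 720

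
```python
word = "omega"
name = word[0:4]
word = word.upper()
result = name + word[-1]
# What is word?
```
Trace:
  word='omega'
  word='omega', name='omeg'
  word='OMEGA', name='omeg'
  word='OMEGA', name='omeg', result='omegA'

Final answer: 'OMEGA'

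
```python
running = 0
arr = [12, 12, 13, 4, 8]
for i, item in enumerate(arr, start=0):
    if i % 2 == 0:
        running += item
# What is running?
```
Trace:
  running=0
  running=12, i=0, item=12
  running=12, i=1, item=12
  running=25, i=2, item=13
  running=25, i=3, item=4
  running=33, i=4, item=8

Final answer: 33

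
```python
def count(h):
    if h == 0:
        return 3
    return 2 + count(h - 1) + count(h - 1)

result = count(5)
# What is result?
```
Call trace (a repeated sub-call is expanded the first time; later identical calls just restate its return value):
count(h=5)
  count(h=4)
    count(h=3)
      count(h=2)
        count(h=1)
          count(h=0)
          -> return 3
          count(h=0)
          -> return 3
        -> return 8
        count(h=1) -> return 8  (same call as traced above)
      -> return 18
      count(h=2) -> return 18  (same call as traced above)
    -> return 38
    count(h=3) -> return 38  (same call as traced above)
  -> return 78
  count(h=4) -> return 78  (same call as traced above)
-> return 158

Final answer: 158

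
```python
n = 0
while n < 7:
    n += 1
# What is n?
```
Trace:
  n=0
  n=1
  n=2
  n=3
  n=4
  n=5
  n=6
  n=7

Final answer: 7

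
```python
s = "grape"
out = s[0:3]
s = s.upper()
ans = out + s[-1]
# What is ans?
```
Trace:
  s='grape'
  s='grape', out='gra'
  s='GRAPE', out='gra'
  s='GRAPE', out='gra', ans='graE'

Final answer: 'graE'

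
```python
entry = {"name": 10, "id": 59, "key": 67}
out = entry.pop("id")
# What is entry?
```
Trace:
  entry={'name': 10, 'id': 59, 'key': 67}
  entry={'name': 10, 'key': 67}, out=59

Final answer: {'name': 10, 'key': 67}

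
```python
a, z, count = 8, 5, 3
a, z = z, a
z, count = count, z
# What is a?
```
Trace:
  a=8, z=5, count=3
  a=5, z=8, count=3
  a=5, z=3, count=8

Final answer: 5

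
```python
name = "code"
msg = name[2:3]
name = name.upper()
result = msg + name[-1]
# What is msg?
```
Trace:
  name='code'
  name='code', msg='d'
  name='CODE', msg='d'
  name='CODE', msg='d', result='dE'

Final answer: 'd'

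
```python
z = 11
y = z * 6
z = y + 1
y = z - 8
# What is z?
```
Trace:
  z=11
  z=11, y=66
  z=67, y=66
  z=67, y=59

Final answer: 67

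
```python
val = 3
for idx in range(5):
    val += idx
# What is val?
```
Trace:
  val=3
  val=3, idx=0
  val=4, idx=1
  val=6, idx=2
  val=9, idx=3
  val=13, idx=4

Final answer: 13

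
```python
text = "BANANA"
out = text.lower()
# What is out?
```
Trace:
  text='BANANA'
  text='BANANA', out='banana'

Final answer: 'banana'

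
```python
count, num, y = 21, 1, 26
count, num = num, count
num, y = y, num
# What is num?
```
Trace:
  count=21, num=1, y=26
  count=1, num=21, y=26
  count=1, num=26, y=21

Final answer: 26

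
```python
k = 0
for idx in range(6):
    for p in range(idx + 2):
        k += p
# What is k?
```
Trace:
  k=0
  k=0, idx=0, p=0
  k=1, idx=0, p=1
  k=1, idx=1, p=0
  k=2, idx=1, p=1
  k=4, idx=1, p=2
  k=4, idx=2, p=0
  k=5, idx=2, p=1
  k=7, idx=2, p=2
  k=10, idx=2, p=3
  k=10, idx=3, p=0
  k=11, idx=3, p=1
  k=13, idx=3, p=2
  k=16, idx=3, p=3
  k=20, idx=3, p=4
  k=20, idx=4, p=0
  k=21, idx=4, p=1
  k=23, idx=4, p=2
  k=26, idx=4, p=3
  k=30, idx=4, p=4
  k=35, idx=4, p=5
  k=35, idx=5, p=0
  k=36, idx=5, p=1
  k=38, idx=5, p=2
  k=41, idx=5, p=3
  k=45, idx=5, p=4
  k=50, idx=5, p=5
  k=56, idx=5, p=6

Final answer: 56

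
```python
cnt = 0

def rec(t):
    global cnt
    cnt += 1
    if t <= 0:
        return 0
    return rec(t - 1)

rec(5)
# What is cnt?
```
Call trace:
rec(t=5)
  rec(t=4)
    rec(t=3)
      rec(t=2)
        rec(t=1)
          rec(t=0)
          -> return 0
        -> return 0
      -> return 0
    -> return 0
  -> return 0
-> return 0

cnt is incremented once per call. rec is entered once for each t = 5, 4, 3, 2, 1, 0 (the t <= 0 call returns without recursing), i.e. 5 + 1 calls.
cnt = 6

Final answer: 6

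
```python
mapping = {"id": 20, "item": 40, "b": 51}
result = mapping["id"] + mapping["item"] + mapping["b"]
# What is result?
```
Trace:
  mapping={'id': 20, 'item': 40, 'b': 51}
  mapping={'id': 20, 'item': 40, 'b': 51}, result=111

Final answer: 111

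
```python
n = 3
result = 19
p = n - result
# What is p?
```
Trace:
  n=3
  n=3, result=19
  n=3, result=19, p=-16

Final answer: -16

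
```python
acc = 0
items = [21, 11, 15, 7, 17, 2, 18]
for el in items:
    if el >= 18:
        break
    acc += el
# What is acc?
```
Trace:
  acc=0
  acc=0, el=21

Final answer: 0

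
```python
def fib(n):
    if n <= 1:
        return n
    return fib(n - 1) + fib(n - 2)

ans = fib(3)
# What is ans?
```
Call trace:
fib(n=3)
  fib(n=2)
    fib(n=1)
    -> return 1
    fib(n=0)
    -> return 0
  -> return 1
  fib(n=1)
  -> return 1
-> return 2

Final answer: 2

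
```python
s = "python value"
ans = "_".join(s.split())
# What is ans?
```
Trace:
  s='python value'
  s='python value', ans='python_value'

Final answer: 'python_value'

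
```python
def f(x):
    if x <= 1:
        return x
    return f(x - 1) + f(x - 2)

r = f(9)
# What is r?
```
Call trace (a repeated sub-call is expanded the first time; later identical calls just restate its return value):
f(x=9)
  f(x=8)
    f(x=7)
      f(x=6)
        f(x=5)
          f(x=4)
            f(x=3)
              f(x=2)
                f(x=1)
                -> return 1
                f(x=0)
                -> return 0
              -> return 1
              f(x=1)
              -> return 1
            -> return 2
            f(x=2) -> return 1  (same call as traced above)
          -> return 3
          f(x=3) -> return 2  (same call as traced above)
        -> return 5
        f(x=4) -> return 3  (same call as traced above)
      -> return 8
      f(x=5) -> return 5  (same call as traced above)
    -> return 13
    f(x=6) -> return 8  (same call as traced above)
  -> return 21
  f(x=7) -> return 13  (same call as traced above)
-> return 34

Final answer: 34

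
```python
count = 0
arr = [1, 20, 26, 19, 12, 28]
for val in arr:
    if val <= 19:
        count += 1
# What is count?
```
Trace:
  count=0
  count=1, val=1
  count=1, val=20
  count=1, val=26
  count=2, val=19
  count=3, val=12
  count=3, val=28

Final answer: 3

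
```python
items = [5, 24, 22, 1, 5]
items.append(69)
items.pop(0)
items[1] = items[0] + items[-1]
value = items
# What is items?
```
Trace:
  items=[5, 24, 22, 1, 5]
  items=[5, 24, 22, 1, 5, 69]
  items=[24, 22, 1, 5, 69]
  items=[24, 93, 1, 5, 69]
  items=[24, 93, 1, 5, 69], value=[24, 93, 1, 5, 69]

Final answer: [24, 93, 1, 5, 69]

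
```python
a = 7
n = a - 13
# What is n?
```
Trace:
  a=7
  a=7, n=-6

Final answer: -6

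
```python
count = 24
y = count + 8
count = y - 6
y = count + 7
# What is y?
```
Trace:
  count=24
  count=24, y=32
  count=26, y=32
  count=26, y=33

Final answer: 33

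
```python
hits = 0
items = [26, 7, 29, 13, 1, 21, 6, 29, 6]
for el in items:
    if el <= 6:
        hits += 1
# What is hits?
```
Trace:
  hits=0
  hits=0, el=26
  hits=0, el=7
  hits=0, el=29
  hits=0, el=13
  hits=1, el=1
  hits=1, el=21
  hits=2, el=6
  hits=2, el=29
  hits=3, el=6

Final answer: 3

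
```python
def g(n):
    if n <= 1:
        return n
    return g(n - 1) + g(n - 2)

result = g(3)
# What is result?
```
Call trace:
g(n=3)
  g(n=2)
    g(n=1)
    -> return 1
    g(n=0)
    -> return 0
  -> return 1
  g(n=1)
  -> return 1
-> return 2

Final answer: 2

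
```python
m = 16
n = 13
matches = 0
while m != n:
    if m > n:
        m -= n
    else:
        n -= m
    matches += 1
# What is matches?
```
Trace:
  m=16
  m=16, n=13
  m=16, n=13, matches=0
  m=3, n=13, matches=1
  m=3, n=10, matches=2
  m=3, n=7, matches=3
  m=3, n=4, matches=4
  m=3, n=1, matches=5
  m=2, n=1, matches=6
  m=1, n=1, matches=7

Final answer: 7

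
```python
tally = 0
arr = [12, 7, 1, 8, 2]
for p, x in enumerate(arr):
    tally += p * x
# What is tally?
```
Trace:
  tally=0
  tally=0, p=0, x=12
  tally=7, p=1, x=7
  tally=9, p=2, x=1
  tally=33, p=3, x=8
  tally=41, p=4, x=2

Final answer: 41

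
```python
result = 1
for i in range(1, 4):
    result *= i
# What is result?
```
Trace:
  result=1
  result=1, i=1
  result=2, i=2
  result=6, i=3

Final answer: 6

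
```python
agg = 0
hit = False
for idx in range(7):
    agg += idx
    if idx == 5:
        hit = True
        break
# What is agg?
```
Trace:
  agg=0
  agg=0, hit=False
  agg=0, hit=False, idx=0
  agg=1, hit=False, idx=1
  agg=3, hit=False, idx=2
  agg=6, hit=False, idx=3
  agg=10, hit=False, idx=4
  agg=15, hit=True, idx=5

Final answer: 15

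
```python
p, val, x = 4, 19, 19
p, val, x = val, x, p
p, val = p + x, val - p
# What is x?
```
Trace:
  p=4, val=19, x=19
  p=19, val=19, x=4
  p=23, val=0, x=4

Final answer: 4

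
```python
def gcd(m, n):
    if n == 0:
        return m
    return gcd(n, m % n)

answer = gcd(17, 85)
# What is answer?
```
Call trace:
gcd(m=17, n=85)
  gcd(m=85, n=17)
    gcd(m=17, n=0)
    -> return 17
  -> return 17
-> return 17

Final answer: 17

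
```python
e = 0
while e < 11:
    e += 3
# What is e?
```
Trace:
  e=0
  e=3
  e=6
  e=9
  e=12

Final answer: 12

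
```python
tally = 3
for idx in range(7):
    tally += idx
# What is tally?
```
Trace:
  tally=3
  tally=3, idx=0
  tally=4, idx=1
  tally=6, idx=2
  tally=9, idx=3
  tally=13, idx=4
  tally=18, idx=5
  tally=24, idx=6

Final answer: 24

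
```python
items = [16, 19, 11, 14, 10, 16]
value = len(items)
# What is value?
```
Trace:
  items=[16, 19, 11, 14, 10, 16]
  items=[16, 19, 11, 14, 10, 16], value=6

Final answer: 6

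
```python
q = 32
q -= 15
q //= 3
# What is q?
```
Trace:
  q=32
  q=17
  q=5

Final answer: 5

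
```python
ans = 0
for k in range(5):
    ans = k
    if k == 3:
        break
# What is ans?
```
Trace:
  ans=0
  ans=0, k=0
  ans=1, k=1
  ans=2, k=2
  ans=3, k=3

Final answer: 3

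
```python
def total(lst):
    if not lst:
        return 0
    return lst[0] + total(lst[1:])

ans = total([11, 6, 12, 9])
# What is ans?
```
Call trace:
total(lst=[11, 6, 12, 9])
  total(lst=[6, 12, 9])
    total(lst=[12, 9])
      total(lst=[9])
        total(lst=[])
        -> return 0
      -> return 9
    -> return 21
  -> return 27
-> return 38

Final answer: 38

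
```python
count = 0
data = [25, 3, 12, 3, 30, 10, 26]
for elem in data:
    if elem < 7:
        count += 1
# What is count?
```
Trace:
  count=0
  count=0, elem=25
  count=1, elem=3
  count=1, elem=12
  count=2, elem=3
  count=2, elem=30
  count=2, elem=10
  count=2, elem=26

Final answer: 2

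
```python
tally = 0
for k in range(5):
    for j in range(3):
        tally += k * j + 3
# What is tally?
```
Trace:
  tally=0
  tally=3, k=0, j=0
  tally=6, k=0, j=1
  tally=9, k=0, j=2
  tally=12, k=1, j=0
  tally=16, k=1, j=1
  tally=21, k=1, j=2
  tally=24, k=2, j=0
  tally=29, k=2, j=1
  tally=36, k=2, j=2
  tally=39, k=3, j=0
  tally=45, k=3, j=1
  tally=54, k=3, j=2
  tally=57, k=4, j=0
  tally=64, k=4, j=1
  tally=75, k=4, j=2

Final answer: 75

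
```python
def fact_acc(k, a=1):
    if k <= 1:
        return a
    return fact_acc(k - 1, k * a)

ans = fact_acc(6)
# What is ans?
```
Call trace:
fact_acc(k=6, a=1)
  fact_acc(k=5, a=6)
    fact_acc(k=4, a=30)
      fact_acc(k=3, a=120)
        fact_acc(k=2, a=360)
          fact_acc(k=1, a=720)
          -> return 720
        -> return 720
      -> return 720
    -> return 720
  -> return 720
-> return 720

Final answer: 720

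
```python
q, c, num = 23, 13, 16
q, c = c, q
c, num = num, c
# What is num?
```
Trace:
  q=23, c=13, num=16
  q=13, c=23, num=16
  q=13, c=16, num=23

Final answer: 23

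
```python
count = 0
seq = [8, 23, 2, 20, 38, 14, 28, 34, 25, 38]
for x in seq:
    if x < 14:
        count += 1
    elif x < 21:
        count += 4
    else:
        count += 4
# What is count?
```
Trace:
  count=0
  count=1, x=8
  count=5, x=23
  count=6, x=2
  count=10, x=20
  count=14, x=38
  count=18, x=14
  count=22, x=28
  count=26, x=34
  count=30, x=25
  count=34, x=38

Final answer: 34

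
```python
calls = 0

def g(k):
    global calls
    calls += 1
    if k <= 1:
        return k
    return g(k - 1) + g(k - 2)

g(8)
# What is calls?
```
Call trace (a repeated sub-call is expanded the first time; later identical calls just restate its return value):
g(k=8)
  g(k=7)
    g(k=6)
      g(k=5)
        g(k=4)
          g(k=3)
            g(k=2)
              g(k=1)
              -> return 1
              g(k=0)
              -> return 0
            -> return 1
            g(k=1)
            -> return 1
          -> return 2
          g(k=2) -> return 1  (same call as traced above)
        -> return 3
        g(k=3) -> return 2  (same call as traced above)
      -> return 5
      g(k=4) -> return 3  (same call as traced above)
    -> return 8
    g(k=5) -> return 5  (same call as traced above)
  -> return 13
  g(k=6) -> return 8  (same call as traced above)
-> return 21

calls is incremented once per call, so count the calls in each subtree. Let C(k) = number of calls made by g(k).
C(0) = C(1) = 1 (base case, no recursion); C(k) = 1 + C(k - 1) + C(k - 2) otherwise.
C(2) = 1 + C(1) + C(0) = 1 + 1 + 1 = 3
C(3) = 1 + C(2) + C(1) = 1 + 3 + 1 = 5
C(4) = 1 + C(3) + C(2) = 1 + 5 + 3 = 9
C(5) = 1 + C(4) + C(3) = 1 + 9 + 5 = 15
C(6) = 1 + C(5) + C(4) = 1 + 15 + 9 = 25
C(7) = 1 + C(6) + C(5) = 1 + 25 + 15 = 41
C(8) = 1 + C(7) + C(6) = 1 + 41 + 25 = 67
calls = C(8) = 67

Final answer: 67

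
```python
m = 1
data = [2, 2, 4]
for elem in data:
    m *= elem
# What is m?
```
Trace:
  m=1
  m=2, elem=2
  m=4, elem=2
  m=16, elem=4

Final answer: 16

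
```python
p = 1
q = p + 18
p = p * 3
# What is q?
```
Trace:
  p=1
  p=1, q=19
  p=3, q=19

Final answer: 19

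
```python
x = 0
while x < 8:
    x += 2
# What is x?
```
Trace:
  x=0
  x=2
  x=4
  x=6
  x=8

Final answer: 8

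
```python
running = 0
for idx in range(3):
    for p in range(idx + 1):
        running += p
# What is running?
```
Trace:
  running=0
  running=0, idx=0, p=0
  running=0, idx=1, p=0
  running=1, idx=1, p=1
  running=1, idx=2, p=0
  running=2, idx=2, p=1
  running=4, idx=2, p=2

Final answer: 4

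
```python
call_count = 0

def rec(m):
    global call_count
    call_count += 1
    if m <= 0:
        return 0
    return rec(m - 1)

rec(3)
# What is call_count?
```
Call trace:
rec(m=3)
  rec(m=2)
    rec(m=1)
      rec(m=0)
      -> return 0
    -> return 0
  -> return 0
-> return 0

call_count is incremented once per call. rec is entered once for each m = 3, 2, 1, 0 (the m <= 0 call returns without recursing), i.e. 3 + 1 calls.
call_count = 4

Final answer: 4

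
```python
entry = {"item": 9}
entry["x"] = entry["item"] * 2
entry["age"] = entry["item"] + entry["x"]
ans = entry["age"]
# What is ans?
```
Trace:
  entry={'item': 9}
  entry={'item': 9, 'x': 18}
  entry={'item': 9, 'x': 18, 'age': 27}
  entry={'item': 9, 'x': 18, 'age': 27}, ans=27

Final answer: 27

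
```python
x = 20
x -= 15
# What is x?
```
Trace:
  x=20
  x=5

Final answer: 5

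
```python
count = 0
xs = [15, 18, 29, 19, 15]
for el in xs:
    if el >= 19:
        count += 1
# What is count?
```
Trace:
  count=0
  count=0, el=15
  count=0, el=18
  count=1, el=29
  count=2, el=19
  count=2, el=15

Final answer: 2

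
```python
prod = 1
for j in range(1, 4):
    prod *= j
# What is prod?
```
Trace:
  prod=1
  prod=1, j=1
  prod=2, j=2
  prod=6, j=3

Final answer: 6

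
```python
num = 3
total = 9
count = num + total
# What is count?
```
Trace:
  num=3
  num=3, total=9
  num=3, total=9, count=12

Final answer: 12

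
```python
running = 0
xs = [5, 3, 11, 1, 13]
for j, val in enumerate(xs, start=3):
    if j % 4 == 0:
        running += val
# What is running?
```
Trace:
  running=0
  running=0, j=3, val=5
  running=3, j=4, val=3
  running=3, j=5, val=11
  running=3, j=6, val=1
  running=3, j=7, val=13

Final answer: 3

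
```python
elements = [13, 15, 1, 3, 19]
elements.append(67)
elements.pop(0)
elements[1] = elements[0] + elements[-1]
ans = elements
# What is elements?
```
Trace:
  elements=[13, 15, 1, 3, 19]
  elements=[13, 15, 1, 3, 19, 67]
  elements=[15, 1, 3, 19, 67]
  elements=[15, 82, 3, 19, 67]
  elements=[15, 82, 3, 19, 67], ans=[15, 82, 3, 19, 67]

Final answer: [15, 82, 3, 19, 67]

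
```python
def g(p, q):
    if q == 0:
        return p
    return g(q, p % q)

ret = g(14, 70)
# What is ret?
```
Call trace:
g(p=14, q=70)
  g(p=70, q=14)
    g(p=14, q=0)
    -> return 14
  -> return 14
-> return 14

Final answer: 14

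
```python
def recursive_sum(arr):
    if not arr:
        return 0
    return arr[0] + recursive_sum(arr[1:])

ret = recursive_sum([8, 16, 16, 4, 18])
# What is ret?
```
Call trace:
recursive_sum(arr=[8, 16, 16, 4, 18])
  recursive_sum(arr=[16, 16, 4, 18])
    recursive_sum(arr=[16, 4, 18])
      recursive_sum(arr=[4, 18])
        recursive_sum(arr=[18])
          recursive_sum(arr=[])
          -> return 0
        -> return 18
      -> return 22
    -> return 38
  -> return 54
-> return 62

Final answer: 62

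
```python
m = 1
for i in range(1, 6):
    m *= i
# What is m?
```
Trace:
  m=1
  m=1, i=1
  m=2, i=2
  m=6, i=3
  m=24, i=4
  m=120, i=5

Final answer: 120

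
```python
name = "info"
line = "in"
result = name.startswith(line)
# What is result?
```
Trace:
  name='info'
  name='info', line='in'
  name='info', line='in', result=True

Final answer: True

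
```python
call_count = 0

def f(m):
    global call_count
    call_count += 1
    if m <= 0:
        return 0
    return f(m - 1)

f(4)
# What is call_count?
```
Call trace:
f(m=4)
  f(m=3)
    f(m=2)
      f(m=1)
        f(m=0)
        -> return 0
      -> return 0
    -> return 0
  -> return 0
-> return 0

call_count is incremented once per call. f is entered once for each m = 4, 3, 2, 1, 0 (the m <= 0 call returns without recursing), i.e. 4 + 1 calls.
call_count = 5

Final answer: 5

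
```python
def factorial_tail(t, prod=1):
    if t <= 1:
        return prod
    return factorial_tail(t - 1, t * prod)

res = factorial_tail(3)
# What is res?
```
Call trace:
factorial_tail(t=3, prod=1)
  factorial_tail(t=2, prod=3)
    factorial_tail(t=1, prod=6)
    -> return 6
  -> return 6
-> return 6

Final answer: 6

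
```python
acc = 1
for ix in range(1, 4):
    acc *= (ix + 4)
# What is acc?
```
Trace:
  acc=1
  acc=5, ix=1
  acc=30, ix=2
  acc=210, ix=3

Final answer: 210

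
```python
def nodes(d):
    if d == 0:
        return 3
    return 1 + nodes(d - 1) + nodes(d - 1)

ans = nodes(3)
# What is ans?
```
Call trace (a repeated sub-call is expanded the first time; later identical calls just restate its return value):
nodes(d=3)
  nodes(d=2)
    nodes(d=1)
      nodes(d=0)
      -> return 3
      nodes(d=0)
      -> return 3
    -> return 7
    nodes(d=1) -> return 7  (same call as traced above)
  -> return 15
  nodes(d=2) -> return 15  (same call as traced above)
-> return 31

Final answer: 31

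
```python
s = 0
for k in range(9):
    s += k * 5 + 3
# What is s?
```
Trace:
  s=0
  s=3, k=0
  s=11, k=1
  s=24, k=2
  s=42, k=3
  s=65, k=4
  s=93, k=5
  s=126, k=6
  s=164, k=7
  s=207, k=8

Final answer: 207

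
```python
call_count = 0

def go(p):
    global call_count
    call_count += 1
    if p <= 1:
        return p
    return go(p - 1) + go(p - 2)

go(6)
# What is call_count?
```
Call trace (a repeated sub-call is expanded the first time; later identical calls just restate its return value):
go(p=6)
  go(p=5)
    go(p=4)
      go(p=3)
        go(p=2)
          go(p=1)
          -> return 1
          go(p=0)
          -> return 0
        -> return 1
        go(p=1)
        -> return 1
      -> return 2
      go(p=2) -> return 1  (same call as traced above)
    -> return 3
    go(p=3) -> return 2  (same call as traced above)
  -> return 5
  go(p=4) -> return 3  (same call as traced above)
-> return 8

call_count is incremented once per call, so count the calls in each subtree. Let C(p) = number of calls made by go(p).
C(0) = C(1) = 1 (base case, no recursion); C(p) = 1 + C(p - 1) + C(p - 2) otherwise.
C(2) = 1 + C(1) + C(0) = 1 + 1 + 1 = 3
C(3) = 1 + C(2) + C(1) = 1 + 3 + 1 = 5
C(4) = 1 + C(3) + C(2) = 1 + 5 + 3 = 9
C(5) = 1 + C(4) + C(3) = 1 + 9 + 5 = 15
C(6) = 1 + C(5) + C(4) = 1 + 15 + 9 = 25
call_count = C(6) = 25

Final answer: 25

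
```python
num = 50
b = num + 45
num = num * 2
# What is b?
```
Trace:
  num=50
  num=50, b=95
  num=100, b=95

Final answer: 95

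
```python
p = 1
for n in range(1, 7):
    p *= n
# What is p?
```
Trace:
  p=1
  p=1, n=1
  p=2, n=2
  p=6, n=3
  p=24, n=4
  p=120, n=5
  p=720, n=6

Final answer: 720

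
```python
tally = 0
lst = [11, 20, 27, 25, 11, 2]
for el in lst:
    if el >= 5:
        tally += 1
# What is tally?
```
Trace:
  tally=0
  tally=1, el=11
  tally=2, el=20
  tally=3, el=27
  tally=4, el=25
  tally=5, el=11
  tally=5, el=2

Final answer: 5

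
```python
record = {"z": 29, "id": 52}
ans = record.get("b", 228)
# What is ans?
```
Trace:
  record={'z': 29, 'id': 52}
  record={'z': 29, 'id': 52}, ans=228

Final answer: 228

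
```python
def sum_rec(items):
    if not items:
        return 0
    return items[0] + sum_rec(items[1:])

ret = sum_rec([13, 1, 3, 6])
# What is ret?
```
Call trace:
sum_rec(items=[13, 1, 3, 6])
  sum_rec(items=[1, 3, 6])
    sum_rec(items=[3, 6])
      sum_rec(items=[6])
        sum_rec(items=[])
        -> return 0
      -> return 6
    -> return 9
  -> return 10
-> return 23

Final answer: 23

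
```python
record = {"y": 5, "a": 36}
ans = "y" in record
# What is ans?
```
Trace:
  record={'y': 5, 'a': 36}
  record={'y': 5, 'a': 36}, ans=True

Final answer: True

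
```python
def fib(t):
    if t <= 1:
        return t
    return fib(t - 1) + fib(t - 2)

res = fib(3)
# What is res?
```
Call trace:
fib(t=3)
  fib(t=2)
    fib(t=1)
    -> return 1
    fib(t=0)
    -> return 0
  -> return 1
  fib(t=1)
  -> return 1
-> return 2

Final answer: 2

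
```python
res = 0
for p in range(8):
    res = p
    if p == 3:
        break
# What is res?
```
Trace:
  res=0
  res=0, p=0
  res=1, p=1
  res=2, p=2
  res=3, p=3

Final answer: 3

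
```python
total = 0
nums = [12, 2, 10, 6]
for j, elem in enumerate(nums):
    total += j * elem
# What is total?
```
Trace:
  total=0
  total=0, j=0, elem=12
  total=2, j=1, elem=2
  total=22, j=2, elem=10
  total=40, j=3, elem=6

Final answer: 40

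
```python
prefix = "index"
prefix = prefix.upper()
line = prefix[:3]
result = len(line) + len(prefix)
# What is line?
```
Trace:
  prefix='index'
  prefix='INDEX'
  prefix='INDEX', line='IND'
  prefix='INDEX', line='IND', result=8

Final answer: 'IND'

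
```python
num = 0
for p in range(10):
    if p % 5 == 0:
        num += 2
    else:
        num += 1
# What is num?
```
Trace:
  num=0
  num=2, p=0
  num=3, p=1
  num=4, p=2
  num=5, p=3
  num=6, p=4
  num=8, p=5
  num=9, p=6
  num=10, p=7
  num=11, p=8
  num=12, p=9

Final answer: 12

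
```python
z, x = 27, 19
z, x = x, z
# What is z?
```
Trace:
  z=27, x=19
  z=19, x=27

Final answer: 19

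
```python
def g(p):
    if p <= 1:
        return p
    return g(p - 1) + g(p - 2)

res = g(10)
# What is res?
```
Call trace (a repeated sub-call is expanded the first time; later identical calls just restate its return value):
g(p=10)
  g(p=9)
    g(p=8)
      g(p=7)
        g(p=6)
          g(p=5)
            g(p=4)
              g(p=3)
                g(p=2)
                  g(p=1)
                  -> return 1
                  g(p=0)
                  -> return 0
                -> return 1
                g(p=1)
                -> return 1
              -> return 2
              g(p=2) -> return 1  (same call as traced above)
            -> return 3
            g(p=3) -> return 2  (same call as traced above)
          -> return 5
          g(p=4) -> return 3  (same call as traced above)
        -> return 8
        g(p=5) -> return 5  (same call as traced above)
      -> return 13
      g(p=6) -> return 8  (same call as traced above)
    -> return 21
    g(p=7) -> return 13  (same call as traced above)
  -> return 34
  g(p=8) -> return 21  (same call as traced above)
-> return 55

Final answer: 55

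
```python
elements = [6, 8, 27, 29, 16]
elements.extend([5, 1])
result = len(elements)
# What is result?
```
Trace:
  elements=[6, 8, 27, 29, 16]
  elements=[6, 8, 27, 29, 16, 5, 1]
  elements=[6, 8, 27, 29, 16, 5, 1], result=7

Final answer: 7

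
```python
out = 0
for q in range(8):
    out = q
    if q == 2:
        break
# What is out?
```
Trace:
  out=0
  out=0, q=0
  out=1, q=1
  out=2, q=2

Final answer: 2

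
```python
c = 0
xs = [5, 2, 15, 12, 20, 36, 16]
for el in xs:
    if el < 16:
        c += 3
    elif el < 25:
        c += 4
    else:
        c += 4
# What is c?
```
Trace:
  c=0
  c=3, el=5
  c=6, el=2
  c=9, el=15
  c=12, el=12
  c=16, el=20
  c=20, el=36
  c=24, el=16

Final answer: 24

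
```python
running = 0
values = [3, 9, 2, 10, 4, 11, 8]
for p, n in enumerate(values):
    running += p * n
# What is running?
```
Trace:
  running=0
  running=0, p=0, n=3
  running=9, p=1, n=9
  running=13, p=2, n=2
  running=43, p=3, n=10
  running=59, p=4, n=4
  running=114, p=5, n=11
  running=162, p=6, n=8

Final answer: 162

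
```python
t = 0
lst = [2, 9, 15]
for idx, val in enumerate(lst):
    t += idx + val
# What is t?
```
Trace:
  t=0
  t=2, idx=0, val=2
  t=12, idx=1, val=9
  t=29, idx=2, val=15

Final answer: 29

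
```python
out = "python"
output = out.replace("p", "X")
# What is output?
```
Trace:
  out='python'
  out='python', output='Xython'

Final answer: 'Xython'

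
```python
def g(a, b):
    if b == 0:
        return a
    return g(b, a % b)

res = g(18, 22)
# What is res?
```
Call trace:
g(a=18, b=22)
  g(a=22, b=18)
    g(a=18, b=4)
      g(a=4, b=2)
        g(a=2, b=0)
        -> return 2
      -> return 2
    -> return 2
  -> return 2
-> return 2

Final answer: 2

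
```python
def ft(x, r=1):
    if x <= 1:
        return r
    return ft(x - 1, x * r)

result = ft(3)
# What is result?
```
Call trace:
ft(x=3, r=1)
  ft(x=2, r=3)
    ft(x=1, r=6)
    -> return 6
  -> return 6
-> return 6

Final answer: 6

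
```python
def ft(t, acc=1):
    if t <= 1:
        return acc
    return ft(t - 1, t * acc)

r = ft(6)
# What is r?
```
Call trace:
ft(t=6, acc=1)
  ft(t=5, acc=6)
    ft(t=4, acc=30)
      ft(t=3, acc=120)
        ft(t=2, acc=360)
          ft(t=1, acc=720)
          -> return 720
        -> return 720
      -> return 720
    -> return 720
  -> return 720
-> return 720

Final answer: 720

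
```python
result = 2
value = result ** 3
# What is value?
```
Trace:
  result=2
  result=2, value=8

Final answer: 8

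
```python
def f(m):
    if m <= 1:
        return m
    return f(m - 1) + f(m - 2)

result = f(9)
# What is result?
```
Call trace (a repeated sub-call is expanded the first time; later identical calls just restate its return value):
f(m=9)
  f(m=8)
    f(m=7)
      f(m=6)
        f(m=5)
          f(m=4)
            f(m=3)
              f(m=2)
                f(m=1)
                -> return 1
                f(m=0)
                -> return 0
              -> return 1
              f(m=1)
              -> return 1
            -> return 2
            f(m=2) -> return 1  (same call as traced above)
          -> return 3
          f(m=3) -> return 2  (same call as traced above)
        -> return 5
        f(m=4) -> return 3  (same call as traced above)
      -> return 8
      f(m=5) -> return 5  (same call as traced above)
    -> return 13
    f(m=6) -> return 8  (same call as traced above)
  -> return 21
  f(m=7) -> return 13  (same call as traced above)
-> return 34

Final answer: 34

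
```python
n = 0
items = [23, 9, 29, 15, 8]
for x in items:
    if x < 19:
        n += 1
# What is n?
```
Trace:
  n=0
  n=0, x=23
  n=1, x=9
  n=1, x=29
  n=2, x=15
  n=3, x=8

Final answer: 3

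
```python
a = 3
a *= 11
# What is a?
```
Trace:
  a=3
  a=33

Final answer: 33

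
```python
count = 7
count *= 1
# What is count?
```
Trace:
  count=7
  count=7

Final answer: 7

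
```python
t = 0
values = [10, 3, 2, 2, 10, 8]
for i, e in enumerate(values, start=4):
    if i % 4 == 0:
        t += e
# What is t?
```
Trace:
  t=0
  t=10, i=4, e=10
  t=10, i=5, e=3
  t=10, i=6, e=2
  t=10, i=7, e=2
  t=20, i=8, e=10
  t=20, i=9, e=8

Final answer: 20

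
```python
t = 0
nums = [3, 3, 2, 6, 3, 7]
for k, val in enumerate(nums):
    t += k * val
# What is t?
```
Trace:
  t=0
  t=0, k=0, val=3
  t=3, k=1, val=3
  t=7, k=2, val=2
  t=25, k=3, val=6
  t=37, k=4, val=3
  t=72, k=5, val=7

Final answer: 72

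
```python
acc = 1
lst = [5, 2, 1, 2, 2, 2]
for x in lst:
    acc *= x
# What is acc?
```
Trace:
  acc=1
  acc=5, x=5
  acc=10, x=2
  acc=10, x=1
  acc=20, x=2
  acc=40, x=2
  acc=80, x=2

Final answer: 80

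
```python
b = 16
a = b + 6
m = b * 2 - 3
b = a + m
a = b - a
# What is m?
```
Trace:
  b=16
  b=16, a=22
  b=16, a=22, m=29
  b=51, a=22, m=29
  b=51, a=29, m=29

Final answer: 29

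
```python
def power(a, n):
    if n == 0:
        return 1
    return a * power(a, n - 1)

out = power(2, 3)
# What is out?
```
Call trace:
power(a=2, n=3)
  power(a=2, n=2)
    power(a=2, n=1)
      power(a=2, n=0)
      -> return 1
    -> return 2
  -> return 4
-> return 8

Final answer: 8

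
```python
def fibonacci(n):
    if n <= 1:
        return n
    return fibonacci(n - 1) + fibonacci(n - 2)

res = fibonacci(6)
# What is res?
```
Call trace (a repeated sub-call is expanded the first time; later identical calls just restate its return value):
fibonacci(n=6)
  fibonacci(n=5)
    fibonacci(n=4)
      fibonacci(n=3)
        fibonacci(n=2)
          fibonacci(n=1)
          -> return 1
          fibonacci(n=0)
          -> return 0
        -> return 1
        fibonacci(n=1)
        -> return 1
      -> return 2
      fibonacci(n=2) -> return 1  (same call as traced above)
    -> return 3
    fibonacci(n=3) -> return 2  (same call as traced above)
  -> return 5
  fibonacci(n=4) -> return 3  (same call as traced above)
-> return 8

Final answer: 8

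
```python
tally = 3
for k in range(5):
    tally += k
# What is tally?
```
Trace:
  tally=3
  tally=3, k=0
  tally=4, k=1
  tally=6, k=2
  tally=9, k=3
  tally=13, k=4

Final answer: 13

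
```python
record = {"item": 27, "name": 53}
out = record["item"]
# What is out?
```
Trace:
  record={'item': 27, 'name': 53}
  record={'item': 27, 'name': 53}, out=27

Final answer: 27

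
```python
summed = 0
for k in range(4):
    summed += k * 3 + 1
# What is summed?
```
Trace:
  summed=0
  summed=1, k=0
  summed=5, k=1
  summed=12, k=2
  summed=22, k=3

Final answer: 22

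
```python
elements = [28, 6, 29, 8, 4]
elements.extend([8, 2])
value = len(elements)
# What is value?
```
Trace:
  elements=[28, 6, 29, 8, 4]
  elements=[28, 6, 29, 8, 4, 8, 2]
  elements=[28, 6, 29, 8, 4, 8, 2], value=7

Final answer: 7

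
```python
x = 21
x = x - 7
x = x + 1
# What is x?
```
Trace:
  x=21
  x=14
  x=15

Final answer: 15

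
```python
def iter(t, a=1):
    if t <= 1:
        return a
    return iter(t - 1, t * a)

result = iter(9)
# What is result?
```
Call trace:
iter(t=9, a=1)
  iter(t=8, a=9)
    iter(t=7, a=72)
      iter(t=6, a=504)
        iter(t=5, a=3024)
          iter(t=4, a=15120)
            iter(t=3, a=60480)
              iter(t=2, a=181440)
                iter(t=1, a=362880)
                -> return 362880
              -> return 362880
            -> return 362880
          -> return 362880
        -> return 362880
      -> return 362880
    -> return 362880
  -> return 362880
-> return 362880

Final answer: 362880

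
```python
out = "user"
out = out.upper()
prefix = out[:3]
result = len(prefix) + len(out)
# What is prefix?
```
Trace:
  out='user'
  out='USER'
  out='USER', prefix='USE'
  out='USER', prefix='USE', result=7

Final answer: 'USE'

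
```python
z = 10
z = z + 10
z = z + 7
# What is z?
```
Trace:
  z=10
  z=20
  z=27

Final answer: 27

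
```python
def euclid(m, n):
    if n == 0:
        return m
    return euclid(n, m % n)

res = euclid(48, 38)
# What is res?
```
Call trace:
euclid(m=48, n=38)
  euclid(m=38, n=10)
    euclid(m=10, n=8)
      euclid(m=8, n=2)
        euclid(m=2, n=0)
        -> return 2
      -> return 2
    -> return 2
  -> return 2
-> return 2

Final answer: 2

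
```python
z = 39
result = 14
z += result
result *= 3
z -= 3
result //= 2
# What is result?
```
Trace:
  z=39
  z=39, result=14
  z=53, result=14
  z=53, result=42
  z=50, result=42
  z=50, result=21

Final answer: 21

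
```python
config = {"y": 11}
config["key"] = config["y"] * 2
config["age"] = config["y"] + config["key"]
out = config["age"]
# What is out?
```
Trace:
  config={'y': 11}
  config={'y': 11, 'key': 22}
  config={'y': 11, 'key': 22, 'age': 33}
  config={'y': 11, 'key': 22, 'age': 33}, out=33

Final answer: 33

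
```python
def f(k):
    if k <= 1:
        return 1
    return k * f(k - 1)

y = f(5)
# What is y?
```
Call trace:
f(k=5)
  f(k=4)
    f(k=3)
      f(k=2)
        f(k=1)
        -> return 1
      -> return 2
    -> return 6
  -> return 24
-> return 120

Final answer: 120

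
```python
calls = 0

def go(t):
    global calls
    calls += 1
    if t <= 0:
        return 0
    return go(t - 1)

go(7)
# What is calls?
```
Call trace:
go(t=7)
  go(t=6)
    go(t=5)
      go(t=4)
        go(t=3)
          go(t=2)
            go(t=1)
              go(t=0)
              -> return 0
            -> return 0
          -> return 0
        -> return 0
      -> return 0
    -> return 0
  -> return 0
-> return 0

calls is incremented once per call. go is entered once for each t = 7, 6, 5, 4, 3, 2, 1, 0 (the t <= 0 call returns without recursing), i.e. 7 + 1 calls.
calls = 8

Final answer: 8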